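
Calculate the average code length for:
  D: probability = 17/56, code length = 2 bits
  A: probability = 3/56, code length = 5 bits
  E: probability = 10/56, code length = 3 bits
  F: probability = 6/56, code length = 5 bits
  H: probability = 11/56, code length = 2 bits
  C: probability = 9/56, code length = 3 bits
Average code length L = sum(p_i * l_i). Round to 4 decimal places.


Weighted contributions p_i * l_i:
  D: (17/56) * 2 = 34/56
  A: (3/56) * 5 = 15/56
  E: (10/56) * 3 = 30/56
  F: (6/56) * 5 = 30/56
  H: (11/56) * 2 = 22/56
  C: (9/56) * 3 = 27/56
Sum = (34 + 15 + 30 + 30 + 22 + 27)/56 = 158/56

L = 158/56 = 2.8214 bits/symbol


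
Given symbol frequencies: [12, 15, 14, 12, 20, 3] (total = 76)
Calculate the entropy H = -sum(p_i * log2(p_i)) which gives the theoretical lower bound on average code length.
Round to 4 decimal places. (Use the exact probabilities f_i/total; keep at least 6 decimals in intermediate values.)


Per-symbol terms -p_i * log2(p_i) with p_i = f_i/76:
  p = 12/76 = 0.157895: log2(p) = -2.662965, -p*log2(p) = 0.420468
  p = 15/76 = 0.197368: log2(p) = -2.341037, -p*log2(p) = 0.462047
  p = 14/76 = 0.184211: log2(p) = -2.440573, -p*log2(p) = 0.449579
  p = 12/76 = 0.157895: log2(p) = -2.662965, -p*log2(p) = 0.420468
  p = 20/76 = 0.263158: log2(p) = -1.925999, -p*log2(p) = 0.506842
  p = 3/76 = 0.039474: log2(p) = -4.662965, -p*log2(p) = 0.184064
H = 0.420468 + 0.462047 + 0.449579 + 0.420468 + 0.506842 + 0.184064 = 2.443468

H = 2.4435 bits/symbol


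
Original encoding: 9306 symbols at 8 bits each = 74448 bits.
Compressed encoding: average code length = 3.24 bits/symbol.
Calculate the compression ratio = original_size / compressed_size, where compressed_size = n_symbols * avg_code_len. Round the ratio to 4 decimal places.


original_size = n_symbols * orig_bits = 9306 * 8 = 74448 bits
compressed_size = n_symbols * avg_code_len = 9306 * 3.24 = 30151.44 bits
ratio = original_size / compressed_size = 74448 / 30151.44 = 2.4691

Compression ratio = 2.4691


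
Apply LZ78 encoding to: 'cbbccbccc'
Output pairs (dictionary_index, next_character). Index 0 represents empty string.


LZ78 encoding steps:
Dictionary: {0: ''}
Step 1: w='' (idx 0), next='c' -> output (0, 'c'), add 'c' as idx 1
Step 2: w='' (idx 0), next='b' -> output (0, 'b'), add 'b' as idx 2
Step 3: w='b' (idx 2), next='c' -> output (2, 'c'), add 'bc' as idx 3
Step 4: w='c' (idx 1), next='b' -> output (1, 'b'), add 'cb' as idx 4
Step 5: w='c' (idx 1), next='c' -> output (1, 'c'), add 'cc' as idx 5
Step 6: w='c' (idx 1), end of input -> output (1, '')


Encoded: [(0, 'c'), (0, 'b'), (2, 'c'), (1, 'b'), (1, 'c'), (1, '')]


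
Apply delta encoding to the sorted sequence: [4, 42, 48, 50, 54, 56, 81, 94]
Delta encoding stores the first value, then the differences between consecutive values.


First value: 4
Deltas:
  42 - 4 = 38
  48 - 42 = 6
  50 - 48 = 2
  54 - 50 = 4
  56 - 54 = 2
  81 - 56 = 25
  94 - 81 = 13


Delta encoded: [4, 38, 6, 2, 4, 2, 25, 13]


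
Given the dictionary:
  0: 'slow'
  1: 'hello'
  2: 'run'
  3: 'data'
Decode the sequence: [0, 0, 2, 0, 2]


Look up each index in the dictionary:
  0 -> 'slow'
  0 -> 'slow'
  2 -> 'run'
  0 -> 'slow'
  2 -> 'run'

Decoded: "slow slow run slow run"


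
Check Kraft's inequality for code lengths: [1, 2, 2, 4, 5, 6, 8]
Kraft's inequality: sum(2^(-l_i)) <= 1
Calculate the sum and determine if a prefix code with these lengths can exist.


Sum = 2^(-1) + 2^(-2) + 2^(-2) + 2^(-4) + 2^(-5) + 2^(-6) + 2^(-8)
    = 0.5 + 0.25 + 0.25 + 0.0625 + 0.03125 + 0.015625 + 0.00390625
    = 285/256 = 1.11328125
Since 1.11328125 > 1, Kraft's inequality is NOT satisfied.
A prefix code with these lengths CANNOT exist.

Kraft sum = 1.11328125. Not satisfied.


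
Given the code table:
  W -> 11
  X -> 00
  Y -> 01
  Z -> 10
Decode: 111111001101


Decoding:
11 -> W
11 -> W
11 -> W
00 -> X
11 -> W
01 -> Y


Result: WWWXWY


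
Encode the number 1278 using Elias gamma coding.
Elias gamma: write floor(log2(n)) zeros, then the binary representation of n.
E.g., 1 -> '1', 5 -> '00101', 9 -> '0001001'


num_bits = floor(log2(1278)) + 1 = 11
leading_zeros = num_bits - 1 = 10
binary(1278) = 10011111110

Elias gamma(1278) = '0000000000' + '10011111110' = 000000000010011111110 (21 bits)


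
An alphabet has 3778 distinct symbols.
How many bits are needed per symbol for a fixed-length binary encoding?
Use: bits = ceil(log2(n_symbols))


log2(3778) = 11.8834
Bracket: 2^11 = 2048 < 3778 <= 2^12 = 4096
So ceil(log2(3778)) = 12

bits = ceil(log2(3778)) = ceil(11.8834) = 12 bits


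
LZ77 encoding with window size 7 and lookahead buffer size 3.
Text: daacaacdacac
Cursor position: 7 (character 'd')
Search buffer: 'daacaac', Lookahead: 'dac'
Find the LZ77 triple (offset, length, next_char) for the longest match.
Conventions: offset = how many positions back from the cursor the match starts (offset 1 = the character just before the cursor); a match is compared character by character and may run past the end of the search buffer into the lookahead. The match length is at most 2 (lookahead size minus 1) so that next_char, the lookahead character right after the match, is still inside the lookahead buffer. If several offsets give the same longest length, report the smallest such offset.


Try each offset into the search buffer:
  offset=1 (pos 6, char 'c'): match length 0
  offset=2 (pos 5, char 'a'): match length 0
  offset=3 (pos 4, char 'a'): match length 0
  offset=4 (pos 3, char 'c'): match length 0
  offset=5 (pos 2, char 'a'): match length 0
  offset=6 (pos 1, char 'a'): match length 0
  offset=7 (pos 0, char 'd'): match length 2
Longest match has length 2 at offset 7.
next_char = character at position 7 + 2 = 9 -> 'c'

Best match: offset=7, length=2 (matching 'da' starting at position 0)
LZ77 triple: (7, 2, 'c')


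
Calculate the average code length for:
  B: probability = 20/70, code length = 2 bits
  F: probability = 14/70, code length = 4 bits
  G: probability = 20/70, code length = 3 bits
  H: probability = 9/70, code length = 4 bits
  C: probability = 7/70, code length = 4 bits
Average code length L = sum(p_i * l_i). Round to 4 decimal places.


Weighted contributions p_i * l_i:
  B: (20/70) * 2 = 40/70
  F: (14/70) * 4 = 56/70
  G: (20/70) * 3 = 60/70
  H: (9/70) * 4 = 36/70
  C: (7/70) * 4 = 28/70
Sum = (40 + 56 + 60 + 36 + 28)/70 = 220/70

L = 220/70 = 3.1429 bits/symbol


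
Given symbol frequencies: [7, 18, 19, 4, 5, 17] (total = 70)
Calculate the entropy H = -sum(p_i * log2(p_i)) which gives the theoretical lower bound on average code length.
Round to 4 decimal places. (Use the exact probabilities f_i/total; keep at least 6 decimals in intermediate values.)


Per-symbol terms -p_i * log2(p_i) with p_i = f_i/70:
  p = 7/70 = 0.100000: log2(p) = -3.321928, -p*log2(p) = 0.332193
  p = 18/70 = 0.257143: log2(p) = -1.959358, -p*log2(p) = 0.503835
  p = 19/70 = 0.271429: log2(p) = -1.881356, -p*log2(p) = 0.510654
  p = 4/70 = 0.057143: log2(p) = -4.129283, -p*log2(p) = 0.235959
  p = 5/70 = 0.071429: log2(p) = -3.807355, -p*log2(p) = 0.271954
  p = 17/70 = 0.242857: log2(p) = -2.041820, -p*log2(p) = 0.495871
H = 0.332193 + 0.503835 + 0.510654 + 0.235959 + 0.271954 + 0.495871 = 2.350466

H = 2.3505 bits/symbol


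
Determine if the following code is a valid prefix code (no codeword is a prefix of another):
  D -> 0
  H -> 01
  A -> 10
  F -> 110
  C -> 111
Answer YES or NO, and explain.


Checking each pair (does one codeword prefix another?):
  D='0' vs H='01': prefix -- VIOLATION

NO -- this is NOT a valid prefix code. D (0) is a prefix of H (01).


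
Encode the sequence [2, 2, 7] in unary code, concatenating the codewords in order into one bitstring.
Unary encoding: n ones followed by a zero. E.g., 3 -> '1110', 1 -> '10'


Encode each number as n ones followed by a terminating 0:
  2 -> 110 (3 bits)
  2 -> 110 (3 bits)
  7 -> 11111110 (8 bits)
Total length = 3 + 3 + 8 = 14 bits.

Unary([2, 2, 7]) = 11011011111110 (14 bits)


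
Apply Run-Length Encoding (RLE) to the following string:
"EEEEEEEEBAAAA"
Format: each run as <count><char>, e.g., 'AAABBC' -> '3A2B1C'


Scanning runs left to right:
  i=0: run of 'E' x 8 -> '8E'
  i=8: run of 'B' x 1 -> '1B'
  i=9: run of 'A' x 4 -> '4A'

RLE = 8E1B4A


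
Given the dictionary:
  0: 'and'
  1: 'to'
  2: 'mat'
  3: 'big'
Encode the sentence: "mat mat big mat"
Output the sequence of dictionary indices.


Look up each word in the dictionary:
  'mat' -> 2
  'mat' -> 2
  'big' -> 3
  'mat' -> 2

Encoded: [2, 2, 3, 2]


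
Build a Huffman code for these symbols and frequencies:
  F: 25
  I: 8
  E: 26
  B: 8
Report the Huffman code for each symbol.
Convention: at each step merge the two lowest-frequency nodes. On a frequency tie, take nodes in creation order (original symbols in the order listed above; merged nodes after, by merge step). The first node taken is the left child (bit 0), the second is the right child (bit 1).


Huffman tree construction:
Step 1: Merge I(8) + B(8) = 16
Step 2: Merge (I+B)(16) + F(25) = 41
Step 3: Merge E(26) + ((I+B)+F)(41) = 67
Read each symbol's code off the tree from the root (left child = 0, right child = 1).

Codes:
  F: 11 (length 2)
  I: 100 (length 3)
  E: 0 (length 1)
  B: 101 (length 3)
Average code length: 124/67 = 1.8507 bits/symbol


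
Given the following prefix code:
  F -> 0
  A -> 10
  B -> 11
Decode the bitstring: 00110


Decoding step by step:
Bits 0 -> F
Bits 0 -> F
Bits 11 -> B
Bits 0 -> F


Decoded message: FFBF


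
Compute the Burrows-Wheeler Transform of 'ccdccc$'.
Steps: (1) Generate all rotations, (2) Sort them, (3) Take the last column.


Rotations (sorted):
  0: $ccdccc -> last char: c
  1: c$ccdcc -> last char: c
  2: cc$ccdc -> last char: c
  3: ccc$ccd -> last char: d
  4: ccdccc$ -> last char: $
  5: cdccc$c -> last char: c
  6: dccc$cc -> last char: c


BWT = cccd$cc


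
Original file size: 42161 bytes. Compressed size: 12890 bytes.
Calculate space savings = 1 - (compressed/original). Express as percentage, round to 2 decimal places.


ratio = compressed/original = 12890/42161 = 0.305733
savings = 1 - ratio = 1 - 0.305733 = 0.694267
as a percentage: 0.694267 * 100 = 69.43%

Space savings = 1 - 12890/42161 = 69.43%


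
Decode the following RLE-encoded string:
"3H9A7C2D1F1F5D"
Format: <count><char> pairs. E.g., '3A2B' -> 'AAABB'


Expanding each <count><char> pair:
  3H -> 'HHH'
  9A -> 'AAAAAAAAA'
  7C -> 'CCCCCCC'
  2D -> 'DD'
  1F -> 'F'
  1F -> 'F'
  5D -> 'DDDDD'

Decoded = HHHAAAAAAAAACCCCCCCDDFFDDDDD


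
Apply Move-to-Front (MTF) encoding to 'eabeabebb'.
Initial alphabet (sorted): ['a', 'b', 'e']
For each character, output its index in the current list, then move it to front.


MTF encoding:
'e': index 2 in ['a', 'b', 'e'] -> ['e', 'a', 'b']
'a': index 1 in ['e', 'a', 'b'] -> ['a', 'e', 'b']
'b': index 2 in ['a', 'e', 'b'] -> ['b', 'a', 'e']
'e': index 2 in ['b', 'a', 'e'] -> ['e', 'b', 'a']
'a': index 2 in ['e', 'b', 'a'] -> ['a', 'e', 'b']
'b': index 2 in ['a', 'e', 'b'] -> ['b', 'a', 'e']
'e': index 2 in ['b', 'a', 'e'] -> ['e', 'b', 'a']
'b': index 1 in ['e', 'b', 'a'] -> ['b', 'e', 'a']
'b': index 0 in ['b', 'e', 'a'] -> ['b', 'e', 'a']


Output: [2, 1, 2, 2, 2, 2, 2, 1, 0]


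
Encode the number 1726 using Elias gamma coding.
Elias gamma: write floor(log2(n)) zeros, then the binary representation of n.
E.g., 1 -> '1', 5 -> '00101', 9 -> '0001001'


num_bits = floor(log2(1726)) + 1 = 11
leading_zeros = num_bits - 1 = 10
binary(1726) = 11010111110

Elias gamma(1726) = '0000000000' + '11010111110' = 000000000011010111110 (21 bits)


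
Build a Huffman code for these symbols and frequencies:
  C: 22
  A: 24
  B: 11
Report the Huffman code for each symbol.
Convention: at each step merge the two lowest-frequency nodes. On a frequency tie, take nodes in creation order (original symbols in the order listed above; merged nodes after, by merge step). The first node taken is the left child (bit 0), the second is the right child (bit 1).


Huffman tree construction:
Step 1: Merge B(11) + C(22) = 33
Step 2: Merge A(24) + (B+C)(33) = 57
Read each symbol's code off the tree from the root (left child = 0, right child = 1).

Codes:
  C: 11 (length 2)
  A: 0 (length 1)
  B: 10 (length 2)
Average code length: 90/57 = 1.5789 bits/symbol


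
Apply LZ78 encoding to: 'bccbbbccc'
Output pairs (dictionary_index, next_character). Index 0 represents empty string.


LZ78 encoding steps:
Dictionary: {0: ''}
Step 1: w='' (idx 0), next='b' -> output (0, 'b'), add 'b' as idx 1
Step 2: w='' (idx 0), next='c' -> output (0, 'c'), add 'c' as idx 2
Step 3: w='c' (idx 2), next='b' -> output (2, 'b'), add 'cb' as idx 3
Step 4: w='b' (idx 1), next='b' -> output (1, 'b'), add 'bb' as idx 4
Step 5: w='c' (idx 2), next='c' -> output (2, 'c'), add 'cc' as idx 5
Step 6: w='c' (idx 2), end of input -> output (2, '')


Encoded: [(0, 'b'), (0, 'c'), (2, 'b'), (1, 'b'), (2, 'c'), (2, '')]


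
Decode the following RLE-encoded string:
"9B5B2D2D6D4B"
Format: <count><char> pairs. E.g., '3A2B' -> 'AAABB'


Expanding each <count><char> pair:
  9B -> 'BBBBBBBBB'
  5B -> 'BBBBB'
  2D -> 'DD'
  2D -> 'DD'
  6D -> 'DDDDDD'
  4B -> 'BBBB'

Decoded = BBBBBBBBBBBBBBDDDDDDDDDDBBBB


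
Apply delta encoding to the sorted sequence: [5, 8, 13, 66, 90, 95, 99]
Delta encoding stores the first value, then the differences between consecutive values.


First value: 5
Deltas:
  8 - 5 = 3
  13 - 8 = 5
  66 - 13 = 53
  90 - 66 = 24
  95 - 90 = 5
  99 - 95 = 4


Delta encoded: [5, 3, 5, 53, 24, 5, 4]


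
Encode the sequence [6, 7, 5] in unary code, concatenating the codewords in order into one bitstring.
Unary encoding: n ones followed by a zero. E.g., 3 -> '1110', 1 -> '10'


Encode each number as n ones followed by a terminating 0:
  6 -> 1111110 (7 bits)
  7 -> 11111110 (8 bits)
  5 -> 111110 (6 bits)
Total length = 7 + 8 + 6 = 21 bits.

Unary([6, 7, 5]) = 111111011111110111110 (21 bits)


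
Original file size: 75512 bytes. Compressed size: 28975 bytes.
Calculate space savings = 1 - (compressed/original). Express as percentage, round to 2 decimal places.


ratio = compressed/original = 28975/75512 = 0.383714
savings = 1 - ratio = 1 - 0.383714 = 0.616286
as a percentage: 0.616286 * 100 = 61.63%

Space savings = 1 - 28975/75512 = 61.63%


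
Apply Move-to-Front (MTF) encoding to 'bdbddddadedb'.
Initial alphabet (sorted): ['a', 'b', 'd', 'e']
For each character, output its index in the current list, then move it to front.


MTF encoding:
'b': index 1 in ['a', 'b', 'd', 'e'] -> ['b', 'a', 'd', 'e']
'd': index 2 in ['b', 'a', 'd', 'e'] -> ['d', 'b', 'a', 'e']
'b': index 1 in ['d', 'b', 'a', 'e'] -> ['b', 'd', 'a', 'e']
'd': index 1 in ['b', 'd', 'a', 'e'] -> ['d', 'b', 'a', 'e']
'd': index 0 in ['d', 'b', 'a', 'e'] -> ['d', 'b', 'a', 'e']
'd': index 0 in ['d', 'b', 'a', 'e'] -> ['d', 'b', 'a', 'e']
'd': index 0 in ['d', 'b', 'a', 'e'] -> ['d', 'b', 'a', 'e']
'a': index 2 in ['d', 'b', 'a', 'e'] -> ['a', 'd', 'b', 'e']
'd': index 1 in ['a', 'd', 'b', 'e'] -> ['d', 'a', 'b', 'e']
'e': index 3 in ['d', 'a', 'b', 'e'] -> ['e', 'd', 'a', 'b']
'd': index 1 in ['e', 'd', 'a', 'b'] -> ['d', 'e', 'a', 'b']
'b': index 3 in ['d', 'e', 'a', 'b'] -> ['b', 'd', 'e', 'a']


Output: [1, 2, 1, 1, 0, 0, 0, 2, 1, 3, 1, 3]


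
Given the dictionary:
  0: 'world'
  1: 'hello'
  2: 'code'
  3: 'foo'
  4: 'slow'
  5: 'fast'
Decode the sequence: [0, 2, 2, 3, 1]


Look up each index in the dictionary:
  0 -> 'world'
  2 -> 'code'
  2 -> 'code'
  3 -> 'foo'
  1 -> 'hello'

Decoded: "world code code foo hello"


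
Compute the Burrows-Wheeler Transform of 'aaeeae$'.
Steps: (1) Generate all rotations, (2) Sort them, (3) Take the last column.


Rotations (sorted):
  0: $aaeeae -> last char: e
  1: aaeeae$ -> last char: $
  2: ae$aaee -> last char: e
  3: aeeae$a -> last char: a
  4: e$aaeea -> last char: a
  5: eae$aae -> last char: e
  6: eeae$aa -> last char: a


BWT = e$eaaea


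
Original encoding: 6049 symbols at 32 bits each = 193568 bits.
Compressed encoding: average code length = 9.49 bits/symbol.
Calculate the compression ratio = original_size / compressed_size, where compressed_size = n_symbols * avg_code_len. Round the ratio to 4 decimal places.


original_size = n_symbols * orig_bits = 6049 * 32 = 193568 bits
compressed_size = n_symbols * avg_code_len = 6049 * 9.49 = 57405.01 bits
ratio = original_size / compressed_size = 193568 / 57405.01 = 3.372

Compression ratio = 3.372


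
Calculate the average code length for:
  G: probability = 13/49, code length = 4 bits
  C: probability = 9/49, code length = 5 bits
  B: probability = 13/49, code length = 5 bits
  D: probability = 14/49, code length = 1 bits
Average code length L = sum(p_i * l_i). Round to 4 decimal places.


Weighted contributions p_i * l_i:
  G: (13/49) * 4 = 52/49
  C: (9/49) * 5 = 45/49
  B: (13/49) * 5 = 65/49
  D: (14/49) * 1 = 14/49
Sum = (52 + 45 + 65 + 14)/49 = 176/49

L = 176/49 = 3.5918 bits/symbol


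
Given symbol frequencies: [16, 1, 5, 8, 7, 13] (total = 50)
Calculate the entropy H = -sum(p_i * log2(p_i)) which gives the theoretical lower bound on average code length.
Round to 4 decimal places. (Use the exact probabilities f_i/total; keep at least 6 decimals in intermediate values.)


Per-symbol terms -p_i * log2(p_i) with p_i = f_i/50:
  p = 16/50 = 0.320000: log2(p) = -1.643856, -p*log2(p) = 0.526034
  p = 1/50 = 0.020000: log2(p) = -5.643856, -p*log2(p) = 0.112877
  p = 5/50 = 0.100000: log2(p) = -3.321928, -p*log2(p) = 0.332193
  p = 8/50 = 0.160000: log2(p) = -2.643856, -p*log2(p) = 0.423017
  p = 7/50 = 0.140000: log2(p) = -2.836501, -p*log2(p) = 0.397110
  p = 13/50 = 0.260000: log2(p) = -1.943416, -p*log2(p) = 0.505288
H = 0.526034 + 0.112877 + 0.332193 + 0.423017 + 0.397110 + 0.505288 = 2.296519

H = 2.2965 bits/symbol


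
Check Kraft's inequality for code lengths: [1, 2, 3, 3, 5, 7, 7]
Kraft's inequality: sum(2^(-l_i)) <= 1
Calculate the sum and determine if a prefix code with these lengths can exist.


Sum = 2^(-1) + 2^(-2) + 2^(-3) + 2^(-3) + 2^(-5) + 2^(-7) + 2^(-7)
    = 0.5 + 0.25 + 0.125 + 0.125 + 0.03125 + 0.0078125 + 0.0078125
    = 134/128 = 1.046875
Since 1.046875 > 1, Kraft's inequality is NOT satisfied.
A prefix code with these lengths CANNOT exist.

Kraft sum = 1.046875. Not satisfied.


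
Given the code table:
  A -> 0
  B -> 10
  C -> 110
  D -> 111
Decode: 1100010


Decoding:
110 -> C
0 -> A
0 -> A
10 -> B


Result: CAAB


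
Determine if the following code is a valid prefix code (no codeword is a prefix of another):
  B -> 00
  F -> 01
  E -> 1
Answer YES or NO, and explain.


Checking each pair (does one codeword prefix another?):
  B='00' vs F='01': no prefix
  B='00' vs E='1': no prefix
  F='01' vs B='00': no prefix
  F='01' vs E='1': no prefix
  E='1' vs B='00': no prefix
  E='1' vs F='01': no prefix
No violation found over all pairs.

YES -- this is a valid prefix code. No codeword is a prefix of any other codeword.


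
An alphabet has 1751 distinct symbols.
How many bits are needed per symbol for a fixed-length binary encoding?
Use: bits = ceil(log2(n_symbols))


log2(1751) = 10.774
Bracket: 2^10 = 1024 < 1751 <= 2^11 = 2048
So ceil(log2(1751)) = 11

bits = ceil(log2(1751)) = ceil(10.774) = 11 bits


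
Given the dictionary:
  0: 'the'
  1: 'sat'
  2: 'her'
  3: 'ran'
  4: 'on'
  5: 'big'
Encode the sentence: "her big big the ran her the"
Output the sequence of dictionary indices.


Look up each word in the dictionary:
  'her' -> 2
  'big' -> 5
  'big' -> 5
  'the' -> 0
  'ran' -> 3
  'her' -> 2
  'the' -> 0

Encoded: [2, 5, 5, 0, 3, 2, 0]


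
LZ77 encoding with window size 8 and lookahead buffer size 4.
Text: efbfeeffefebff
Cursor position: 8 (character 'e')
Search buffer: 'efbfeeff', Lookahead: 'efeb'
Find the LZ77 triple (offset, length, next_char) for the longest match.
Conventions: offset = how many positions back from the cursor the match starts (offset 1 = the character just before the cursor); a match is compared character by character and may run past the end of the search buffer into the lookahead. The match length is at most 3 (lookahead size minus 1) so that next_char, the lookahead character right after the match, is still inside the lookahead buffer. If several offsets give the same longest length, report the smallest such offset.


Try each offset into the search buffer:
  offset=1 (pos 7, char 'f'): match length 0
  offset=2 (pos 6, char 'f'): match length 0
  offset=3 (pos 5, char 'e'): match length 2
  offset=4 (pos 4, char 'e'): match length 1
  offset=5 (pos 3, char 'f'): match length 0
  offset=6 (pos 2, char 'b'): match length 0
  offset=7 (pos 1, char 'f'): match length 0
  offset=8 (pos 0, char 'e'): match length 2
Longest match has length 2, found at offsets 3, 8; take the smallest, offset 3.
next_char = character at position 8 + 2 = 10 -> 'e'

Best match: offset=3, length=2 (matching 'ef' starting at position 5)
LZ77 triple: (3, 2, 'e')


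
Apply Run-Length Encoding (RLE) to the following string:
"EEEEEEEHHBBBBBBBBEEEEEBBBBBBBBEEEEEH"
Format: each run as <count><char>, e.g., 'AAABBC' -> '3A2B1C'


Scanning runs left to right:
  i=0: run of 'E' x 7 -> '7E'
  i=7: run of 'H' x 2 -> '2H'
  i=9: run of 'B' x 8 -> '8B'
  i=17: run of 'E' x 5 -> '5E'
  i=22: run of 'B' x 8 -> '8B'
  i=30: run of 'E' x 5 -> '5E'
  i=35: run of 'H' x 1 -> '1H'

RLE = 7E2H8B5E8B5E1H


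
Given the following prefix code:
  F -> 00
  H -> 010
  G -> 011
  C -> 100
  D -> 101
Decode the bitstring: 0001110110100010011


Decoding step by step:
Bits 00 -> F
Bits 011 -> G
Bits 101 -> D
Bits 101 -> D
Bits 00 -> F
Bits 010 -> H
Bits 011 -> G


Decoded message: FGDDFHG


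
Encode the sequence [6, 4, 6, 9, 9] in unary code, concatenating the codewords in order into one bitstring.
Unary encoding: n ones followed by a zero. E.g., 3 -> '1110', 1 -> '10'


Encode each number as n ones followed by a terminating 0:
  6 -> 1111110 (7 bits)
  4 -> 11110 (5 bits)
  6 -> 1111110 (7 bits)
  9 -> 1111111110 (10 bits)
  9 -> 1111111110 (10 bits)
Total length = 7 + 5 + 7 + 10 + 10 = 39 bits.

Unary([6, 4, 6, 9, 9]) = 111111011110111111011111111101111111110 (39 bits)


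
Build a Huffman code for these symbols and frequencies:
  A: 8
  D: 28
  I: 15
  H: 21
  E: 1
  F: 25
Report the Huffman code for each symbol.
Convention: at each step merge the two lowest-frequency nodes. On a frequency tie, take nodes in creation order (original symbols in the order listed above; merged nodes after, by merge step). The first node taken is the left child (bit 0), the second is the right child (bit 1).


Huffman tree construction:
Step 1: Merge E(1) + A(8) = 9
Step 2: Merge (E+A)(9) + I(15) = 24
Step 3: Merge H(21) + ((E+A)+I)(24) = 45
Step 4: Merge F(25) + D(28) = 53
Step 5: Merge (H+((E+A)+I))(45) + (F+D)(53) = 98
Read each symbol's code off the tree from the root (left child = 0, right child = 1).

Codes:
  A: 0101 (length 4)
  D: 11 (length 2)
  I: 011 (length 3)
  H: 00 (length 2)
  E: 0100 (length 4)
  F: 10 (length 2)
Average code length: 229/98 = 2.3367 bits/symbol


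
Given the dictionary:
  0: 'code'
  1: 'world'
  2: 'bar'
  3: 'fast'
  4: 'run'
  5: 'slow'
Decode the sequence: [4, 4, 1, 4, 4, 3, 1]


Look up each index in the dictionary:
  4 -> 'run'
  4 -> 'run'
  1 -> 'world'
  4 -> 'run'
  4 -> 'run'
  3 -> 'fast'
  1 -> 'world'

Decoded: "run run world run run fast world"


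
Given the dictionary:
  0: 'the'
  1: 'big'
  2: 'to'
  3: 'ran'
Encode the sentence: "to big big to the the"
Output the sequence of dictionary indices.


Look up each word in the dictionary:
  'to' -> 2
  'big' -> 1
  'big' -> 1
  'to' -> 2
  'the' -> 0
  'the' -> 0

Encoded: [2, 1, 1, 2, 0, 0]


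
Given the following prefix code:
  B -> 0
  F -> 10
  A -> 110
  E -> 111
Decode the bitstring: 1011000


Decoding step by step:
Bits 10 -> F
Bits 110 -> A
Bits 0 -> B
Bits 0 -> B


Decoded message: FABB


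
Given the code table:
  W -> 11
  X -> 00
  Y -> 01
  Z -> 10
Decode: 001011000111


Decoding:
00 -> X
10 -> Z
11 -> W
00 -> X
01 -> Y
11 -> W


Result: XZWXYW


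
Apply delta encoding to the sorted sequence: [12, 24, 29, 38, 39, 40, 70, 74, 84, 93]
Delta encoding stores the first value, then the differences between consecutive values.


First value: 12
Deltas:
  24 - 12 = 12
  29 - 24 = 5
  38 - 29 = 9
  39 - 38 = 1
  40 - 39 = 1
  70 - 40 = 30
  74 - 70 = 4
  84 - 74 = 10
  93 - 84 = 9


Delta encoded: [12, 12, 5, 9, 1, 1, 30, 4, 10, 9]


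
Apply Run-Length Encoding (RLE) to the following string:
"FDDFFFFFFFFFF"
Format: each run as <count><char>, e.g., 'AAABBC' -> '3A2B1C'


Scanning runs left to right:
  i=0: run of 'F' x 1 -> '1F'
  i=1: run of 'D' x 2 -> '2D'
  i=3: run of 'F' x 10 -> '10F'

RLE = 1F2D10F


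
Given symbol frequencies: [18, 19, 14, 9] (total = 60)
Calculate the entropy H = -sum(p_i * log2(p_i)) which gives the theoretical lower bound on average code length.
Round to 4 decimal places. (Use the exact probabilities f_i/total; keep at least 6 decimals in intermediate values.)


Per-symbol terms -p_i * log2(p_i) with p_i = f_i/60:
  p = 18/60 = 0.300000: log2(p) = -1.736966, -p*log2(p) = 0.521090
  p = 19/60 = 0.316667: log2(p) = -1.658963, -p*log2(p) = 0.525338
  p = 14/60 = 0.233333: log2(p) = -2.099536, -p*log2(p) = 0.489892
  p = 9/60 = 0.150000: log2(p) = -2.736966, -p*log2(p) = 0.410545
H = 0.521090 + 0.525338 + 0.489892 + 0.410545 = 1.946865

H = 1.9469 bits/symbol


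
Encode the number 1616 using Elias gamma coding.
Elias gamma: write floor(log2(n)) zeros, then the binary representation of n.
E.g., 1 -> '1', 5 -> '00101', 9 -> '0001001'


num_bits = floor(log2(1616)) + 1 = 11
leading_zeros = num_bits - 1 = 10
binary(1616) = 11001010000

Elias gamma(1616) = '0000000000' + '11001010000' = 000000000011001010000 (21 bits)


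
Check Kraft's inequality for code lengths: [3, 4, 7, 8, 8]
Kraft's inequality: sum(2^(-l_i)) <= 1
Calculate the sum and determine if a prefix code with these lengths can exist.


Sum = 2^(-3) + 2^(-4) + 2^(-7) + 2^(-8) + 2^(-8)
    = 0.125 + 0.0625 + 0.0078125 + 0.00390625 + 0.00390625
    = 52/256 = 0.203125
Since 0.203125 <= 1, Kraft's inequality IS satisfied.
A prefix code with these lengths CAN exist.

Kraft sum = 0.203125. Satisfied.


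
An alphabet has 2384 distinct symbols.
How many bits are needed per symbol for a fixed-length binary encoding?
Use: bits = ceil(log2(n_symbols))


log2(2384) = 11.2192
Bracket: 2^11 = 2048 < 2384 <= 2^12 = 4096
So ceil(log2(2384)) = 12

bits = ceil(log2(2384)) = ceil(11.2192) = 12 bits


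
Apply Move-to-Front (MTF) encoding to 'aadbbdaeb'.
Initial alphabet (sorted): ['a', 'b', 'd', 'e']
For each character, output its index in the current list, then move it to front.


MTF encoding:
'a': index 0 in ['a', 'b', 'd', 'e'] -> ['a', 'b', 'd', 'e']
'a': index 0 in ['a', 'b', 'd', 'e'] -> ['a', 'b', 'd', 'e']
'd': index 2 in ['a', 'b', 'd', 'e'] -> ['d', 'a', 'b', 'e']
'b': index 2 in ['d', 'a', 'b', 'e'] -> ['b', 'd', 'a', 'e']
'b': index 0 in ['b', 'd', 'a', 'e'] -> ['b', 'd', 'a', 'e']
'd': index 1 in ['b', 'd', 'a', 'e'] -> ['d', 'b', 'a', 'e']
'a': index 2 in ['d', 'b', 'a', 'e'] -> ['a', 'd', 'b', 'e']
'e': index 3 in ['a', 'd', 'b', 'e'] -> ['e', 'a', 'd', 'b']
'b': index 3 in ['e', 'a', 'd', 'b'] -> ['b', 'e', 'a', 'd']


Output: [0, 0, 2, 2, 0, 1, 2, 3, 3]


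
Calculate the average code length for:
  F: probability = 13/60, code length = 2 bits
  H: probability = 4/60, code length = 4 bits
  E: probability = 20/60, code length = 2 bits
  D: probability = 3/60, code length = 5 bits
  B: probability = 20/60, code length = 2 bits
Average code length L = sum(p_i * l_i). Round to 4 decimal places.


Weighted contributions p_i * l_i:
  F: (13/60) * 2 = 26/60
  H: (4/60) * 4 = 16/60
  E: (20/60) * 2 = 40/60
  D: (3/60) * 5 = 15/60
  B: (20/60) * 2 = 40/60
Sum = (26 + 16 + 40 + 15 + 40)/60 = 137/60

L = 137/60 = 2.2833 bits/symbol


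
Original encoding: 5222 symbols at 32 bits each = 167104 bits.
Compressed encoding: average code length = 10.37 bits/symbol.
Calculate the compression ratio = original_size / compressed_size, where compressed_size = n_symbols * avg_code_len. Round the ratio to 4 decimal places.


original_size = n_symbols * orig_bits = 5222 * 32 = 167104 bits
compressed_size = n_symbols * avg_code_len = 5222 * 10.37 = 54152.14 bits
ratio = original_size / compressed_size = 167104 / 54152.14 = 3.0858

Compression ratio = 3.0858


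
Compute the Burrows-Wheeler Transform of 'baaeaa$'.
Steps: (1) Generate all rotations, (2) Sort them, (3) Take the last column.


Rotations (sorted):
  0: $baaeaa -> last char: a
  1: a$baaea -> last char: a
  2: aa$baae -> last char: e
  3: aaeaa$b -> last char: b
  4: aeaa$ba -> last char: a
  5: baaeaa$ -> last char: $
  6: eaa$baa -> last char: a


BWT = aaeba$a


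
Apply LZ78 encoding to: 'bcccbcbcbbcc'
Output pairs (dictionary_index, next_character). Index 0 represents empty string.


LZ78 encoding steps:
Dictionary: {0: ''}
Step 1: w='' (idx 0), next='b' -> output (0, 'b'), add 'b' as idx 1
Step 2: w='' (idx 0), next='c' -> output (0, 'c'), add 'c' as idx 2
Step 3: w='c' (idx 2), next='c' -> output (2, 'c'), add 'cc' as idx 3
Step 4: w='b' (idx 1), next='c' -> output (1, 'c'), add 'bc' as idx 4
Step 5: w='bc' (idx 4), next='b' -> output (4, 'b'), add 'bcb' as idx 5
Step 6: w='bc' (idx 4), next='c' -> output (4, 'c'), add 'bcc' as idx 6


Encoded: [(0, 'b'), (0, 'c'), (2, 'c'), (1, 'c'), (4, 'b'), (4, 'c')]


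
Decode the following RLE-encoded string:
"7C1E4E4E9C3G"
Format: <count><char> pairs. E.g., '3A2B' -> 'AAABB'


Expanding each <count><char> pair:
  7C -> 'CCCCCCC'
  1E -> 'E'
  4E -> 'EEEE'
  4E -> 'EEEE'
  9C -> 'CCCCCCCCC'
  3G -> 'GGG'

Decoded = CCCCCCCEEEEEEEEECCCCCCCCCGGG


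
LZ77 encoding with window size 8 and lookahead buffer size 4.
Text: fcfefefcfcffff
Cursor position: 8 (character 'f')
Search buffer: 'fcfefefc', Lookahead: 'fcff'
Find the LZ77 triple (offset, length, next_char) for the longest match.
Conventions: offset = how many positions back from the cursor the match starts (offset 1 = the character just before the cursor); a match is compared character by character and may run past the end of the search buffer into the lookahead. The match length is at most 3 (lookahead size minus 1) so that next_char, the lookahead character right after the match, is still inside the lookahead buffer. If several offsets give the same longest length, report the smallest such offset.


Try each offset into the search buffer:
  offset=1 (pos 7, char 'c'): match length 0
  offset=2 (pos 6, char 'f'): match length 3
  offset=3 (pos 5, char 'e'): match length 0
  offset=4 (pos 4, char 'f'): match length 1
  offset=5 (pos 3, char 'e'): match length 0
  offset=6 (pos 2, char 'f'): match length 1
  offset=7 (pos 1, char 'c'): match length 0
  offset=8 (pos 0, char 'f'): match length 3
Longest match has length 3, found at offsets 2, 8; take the smallest, offset 2.
next_char = character at position 8 + 3 = 11 -> 'f'

Best match: offset=2, length=3 (matching 'fcf' starting at position 6)
LZ77 triple: (2, 3, 'f')


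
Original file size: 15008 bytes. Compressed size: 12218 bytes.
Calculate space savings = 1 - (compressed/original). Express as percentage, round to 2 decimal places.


ratio = compressed/original = 12218/15008 = 0.814099
savings = 1 - ratio = 1 - 0.814099 = 0.185901
as a percentage: 0.185901 * 100 = 18.59%

Space savings = 1 - 12218/15008 = 18.59%


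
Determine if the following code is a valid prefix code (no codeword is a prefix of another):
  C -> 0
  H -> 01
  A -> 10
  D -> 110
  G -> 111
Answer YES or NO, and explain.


Checking each pair (does one codeword prefix another?):
  C='0' vs H='01': prefix -- VIOLATION

NO -- this is NOT a valid prefix code. C (0) is a prefix of H (01).


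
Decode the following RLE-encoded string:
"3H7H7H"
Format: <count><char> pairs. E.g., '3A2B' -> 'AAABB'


Expanding each <count><char> pair:
  3H -> 'HHH'
  7H -> 'HHHHHHH'
  7H -> 'HHHHHHH'

Decoded = HHHHHHHHHHHHHHHHH


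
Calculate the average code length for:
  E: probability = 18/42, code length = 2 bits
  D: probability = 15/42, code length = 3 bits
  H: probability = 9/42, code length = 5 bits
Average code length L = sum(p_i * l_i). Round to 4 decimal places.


Weighted contributions p_i * l_i:
  E: (18/42) * 2 = 36/42
  D: (15/42) * 3 = 45/42
  H: (9/42) * 5 = 45/42
Sum = (36 + 45 + 45)/42 = 126/42

L = 126/42 = 3.0000 bits/symbol


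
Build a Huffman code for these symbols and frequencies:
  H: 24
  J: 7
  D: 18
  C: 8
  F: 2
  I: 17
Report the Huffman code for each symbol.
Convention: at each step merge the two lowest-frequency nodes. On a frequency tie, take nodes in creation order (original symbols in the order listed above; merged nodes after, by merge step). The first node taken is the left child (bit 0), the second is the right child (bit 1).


Huffman tree construction:
Step 1: Merge F(2) + J(7) = 9
Step 2: Merge C(8) + (F+J)(9) = 17
Step 3: Merge I(17) + (C+(F+J))(17) = 34
Step 4: Merge D(18) + H(24) = 42
Step 5: Merge (I+(C+(F+J)))(34) + (D+H)(42) = 76
Read each symbol's code off the tree from the root (left child = 0, right child = 1).

Codes:
  H: 11 (length 2)
  J: 0111 (length 4)
  D: 10 (length 2)
  C: 010 (length 3)
  F: 0110 (length 4)
  I: 00 (length 2)
Average code length: 178/76 = 2.3421 bits/symbol


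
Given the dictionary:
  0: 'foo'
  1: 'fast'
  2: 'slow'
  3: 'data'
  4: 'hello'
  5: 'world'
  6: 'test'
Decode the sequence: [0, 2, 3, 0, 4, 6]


Look up each index in the dictionary:
  0 -> 'foo'
  2 -> 'slow'
  3 -> 'data'
  0 -> 'foo'
  4 -> 'hello'
  6 -> 'test'

Decoded: "foo slow data foo hello test"


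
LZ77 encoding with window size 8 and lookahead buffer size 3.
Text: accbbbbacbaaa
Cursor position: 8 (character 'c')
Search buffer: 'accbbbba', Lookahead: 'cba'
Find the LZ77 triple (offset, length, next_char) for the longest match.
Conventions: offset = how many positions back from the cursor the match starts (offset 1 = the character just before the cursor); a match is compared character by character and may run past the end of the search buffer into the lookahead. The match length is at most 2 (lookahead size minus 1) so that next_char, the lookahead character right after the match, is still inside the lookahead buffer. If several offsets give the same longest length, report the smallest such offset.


Try each offset into the search buffer:
  offset=1 (pos 7, char 'a'): match length 0
  offset=2 (pos 6, char 'b'): match length 0
  offset=3 (pos 5, char 'b'): match length 0
  offset=4 (pos 4, char 'b'): match length 0
  offset=5 (pos 3, char 'b'): match length 0
  offset=6 (pos 2, char 'c'): match length 2
  offset=7 (pos 1, char 'c'): match length 1
  offset=8 (pos 0, char 'a'): match length 0
Longest match has length 2 at offset 6.
next_char = character at position 8 + 2 = 10 -> 'a'

Best match: offset=6, length=2 (matching 'cb' starting at position 2)
LZ77 triple: (6, 2, 'a')


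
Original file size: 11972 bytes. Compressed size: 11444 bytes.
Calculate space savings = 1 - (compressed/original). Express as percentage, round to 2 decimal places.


ratio = compressed/original = 11444/11972 = 0.955897
savings = 1 - ratio = 1 - 0.955897 = 0.044103
as a percentage: 0.044103 * 100 = 4.41%

Space savings = 1 - 11444/11972 = 4.41%


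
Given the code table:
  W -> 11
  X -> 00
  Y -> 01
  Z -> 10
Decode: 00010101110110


Decoding:
00 -> X
01 -> Y
01 -> Y
01 -> Y
11 -> W
01 -> Y
10 -> Z


Result: XYYYWYZ


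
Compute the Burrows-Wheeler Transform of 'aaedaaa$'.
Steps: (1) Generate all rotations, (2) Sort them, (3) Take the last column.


Rotations (sorted):
  0: $aaedaaa -> last char: a
  1: a$aaedaa -> last char: a
  2: aa$aaeda -> last char: a
  3: aaa$aaed -> last char: d
  4: aaedaaa$ -> last char: $
  5: aedaaa$a -> last char: a
  6: daaa$aae -> last char: e
  7: edaaa$aa -> last char: a


BWT = aaad$aea


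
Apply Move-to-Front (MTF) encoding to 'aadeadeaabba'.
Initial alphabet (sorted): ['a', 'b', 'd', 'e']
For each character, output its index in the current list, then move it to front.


MTF encoding:
'a': index 0 in ['a', 'b', 'd', 'e'] -> ['a', 'b', 'd', 'e']
'a': index 0 in ['a', 'b', 'd', 'e'] -> ['a', 'b', 'd', 'e']
'd': index 2 in ['a', 'b', 'd', 'e'] -> ['d', 'a', 'b', 'e']
'e': index 3 in ['d', 'a', 'b', 'e'] -> ['e', 'd', 'a', 'b']
'a': index 2 in ['e', 'd', 'a', 'b'] -> ['a', 'e', 'd', 'b']
'd': index 2 in ['a', 'e', 'd', 'b'] -> ['d', 'a', 'e', 'b']
'e': index 2 in ['d', 'a', 'e', 'b'] -> ['e', 'd', 'a', 'b']
'a': index 2 in ['e', 'd', 'a', 'b'] -> ['a', 'e', 'd', 'b']
'a': index 0 in ['a', 'e', 'd', 'b'] -> ['a', 'e', 'd', 'b']
'b': index 3 in ['a', 'e', 'd', 'b'] -> ['b', 'a', 'e', 'd']
'b': index 0 in ['b', 'a', 'e', 'd'] -> ['b', 'a', 'e', 'd']
'a': index 1 in ['b', 'a', 'e', 'd'] -> ['a', 'b', 'e', 'd']


Output: [0, 0, 2, 3, 2, 2, 2, 2, 0, 3, 0, 1]


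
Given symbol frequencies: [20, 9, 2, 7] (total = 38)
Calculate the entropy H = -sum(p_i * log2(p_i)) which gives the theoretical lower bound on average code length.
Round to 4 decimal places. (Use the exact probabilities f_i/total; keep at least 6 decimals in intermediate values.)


Per-symbol terms -p_i * log2(p_i) with p_i = f_i/38:
  p = 20/38 = 0.526316: log2(p) = -0.925999, -p*log2(p) = 0.487368
  p = 9/38 = 0.236842: log2(p) = -2.078003, -p*log2(p) = 0.492158
  p = 2/38 = 0.052632: log2(p) = -4.247928, -p*log2(p) = 0.223575
  p = 7/38 = 0.184211: log2(p) = -2.440573, -p*log2(p) = 0.449579
H = 0.487368 + 0.492158 + 0.223575 + 0.449579 = 1.652680

H = 1.6527 bits/symbol


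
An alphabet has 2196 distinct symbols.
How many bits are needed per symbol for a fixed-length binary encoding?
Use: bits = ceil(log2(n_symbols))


log2(2196) = 11.1007
Bracket: 2^11 = 2048 < 2196 <= 2^12 = 4096
So ceil(log2(2196)) = 12

bits = ceil(log2(2196)) = ceil(11.1007) = 12 bits


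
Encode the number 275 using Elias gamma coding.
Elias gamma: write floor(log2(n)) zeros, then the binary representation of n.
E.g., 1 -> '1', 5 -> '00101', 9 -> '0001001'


num_bits = floor(log2(275)) + 1 = 9
leading_zeros = num_bits - 1 = 8
binary(275) = 100010011

Elias gamma(275) = '00000000' + '100010011' = 00000000100010011 (17 bits)


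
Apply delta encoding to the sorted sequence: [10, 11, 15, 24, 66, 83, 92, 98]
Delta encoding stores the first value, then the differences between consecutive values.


First value: 10
Deltas:
  11 - 10 = 1
  15 - 11 = 4
  24 - 15 = 9
  66 - 24 = 42
  83 - 66 = 17
  92 - 83 = 9
  98 - 92 = 6


Delta encoded: [10, 1, 4, 9, 42, 17, 9, 6]


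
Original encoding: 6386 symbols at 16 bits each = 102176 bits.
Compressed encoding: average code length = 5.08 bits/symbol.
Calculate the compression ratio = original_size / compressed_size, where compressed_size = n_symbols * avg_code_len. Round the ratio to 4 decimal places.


original_size = n_symbols * orig_bits = 6386 * 16 = 102176 bits
compressed_size = n_symbols * avg_code_len = 6386 * 5.08 = 32440.88 bits
ratio = original_size / compressed_size = 102176 / 32440.88 = 3.1496

Compression ratio = 3.1496


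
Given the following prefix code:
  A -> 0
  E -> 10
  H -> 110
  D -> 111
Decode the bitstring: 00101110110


Decoding step by step:
Bits 0 -> A
Bits 0 -> A
Bits 10 -> E
Bits 111 -> D
Bits 0 -> A
Bits 110 -> H


Decoded message: AAEDAH


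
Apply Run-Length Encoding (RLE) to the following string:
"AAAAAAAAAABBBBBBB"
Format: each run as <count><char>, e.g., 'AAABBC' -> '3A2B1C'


Scanning runs left to right:
  i=0: run of 'A' x 10 -> '10A'
  i=10: run of 'B' x 7 -> '7B'

RLE = 10A7B


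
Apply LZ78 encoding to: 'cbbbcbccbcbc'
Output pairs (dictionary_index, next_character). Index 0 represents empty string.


LZ78 encoding steps:
Dictionary: {0: ''}
Step 1: w='' (idx 0), next='c' -> output (0, 'c'), add 'c' as idx 1
Step 2: w='' (idx 0), next='b' -> output (0, 'b'), add 'b' as idx 2
Step 3: w='b' (idx 2), next='b' -> output (2, 'b'), add 'bb' as idx 3
Step 4: w='c' (idx 1), next='b' -> output (1, 'b'), add 'cb' as idx 4
Step 5: w='c' (idx 1), next='c' -> output (1, 'c'), add 'cc' as idx 5
Step 6: w='b' (idx 2), next='c' -> output (2, 'c'), add 'bc' as idx 6
Step 7: w='bc' (idx 6), end of input -> output (6, '')


Encoded: [(0, 'c'), (0, 'b'), (2, 'b'), (1, 'b'), (1, 'c'), (2, 'c'), (6, '')]
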